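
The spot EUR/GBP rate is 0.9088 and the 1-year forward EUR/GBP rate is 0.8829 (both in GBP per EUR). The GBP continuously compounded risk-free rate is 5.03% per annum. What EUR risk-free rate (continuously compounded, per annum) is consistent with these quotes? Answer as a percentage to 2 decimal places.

7.92%

F = S·e^((r_GBP − r_EUR)T) ⇒ r_EUR = r_GBP − ln(F/S)/T
ln(0.8829/0.9088) = -0.028913; /(1) = -0.028913
r_EUR = 0.0503 + 0.028913 = 0.079213
r_EUR = 7.92%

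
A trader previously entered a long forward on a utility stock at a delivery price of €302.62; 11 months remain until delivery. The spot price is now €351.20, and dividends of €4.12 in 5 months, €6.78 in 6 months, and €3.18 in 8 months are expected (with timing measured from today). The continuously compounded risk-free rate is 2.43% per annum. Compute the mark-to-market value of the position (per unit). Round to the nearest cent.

€41.34

PV(remaining dividends) I = 4.12·e^(−0.0243·5/12) + 6.78·e^(−0.0243·6/12) + 3.18·e^(−0.0243·8/12) = 13.9055
Current forward F = (S − I)·e^(rT) = (351.20 − 13.9055)·e^(0.0243·11/12) = 337.2945 × 1.022525 = 344.8921
Value (long) = (F − K)·e^(−rT) = (344.8921 − 302.62) × 0.977971 = 41.3409
Value = €41.34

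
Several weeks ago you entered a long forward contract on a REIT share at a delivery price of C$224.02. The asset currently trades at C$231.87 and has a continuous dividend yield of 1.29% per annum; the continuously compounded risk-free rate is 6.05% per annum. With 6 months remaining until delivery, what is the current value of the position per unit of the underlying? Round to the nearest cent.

Current fair forward for the remaining 6 months: F = S·e^((r − q)·T), (r − q) = 0.0605 − 0.0129 = 0.0476
F = 231.87 · e^(0.0476 × 6/12) = 231.87 × 1.024085 = 237.4546
Value of long forward = (F − K)·e^(−rT) = (237.4546 − 224.02) · e^(−0.0605·6/12)
= 13.4346 × 0.970203 = 13.03

C$13.03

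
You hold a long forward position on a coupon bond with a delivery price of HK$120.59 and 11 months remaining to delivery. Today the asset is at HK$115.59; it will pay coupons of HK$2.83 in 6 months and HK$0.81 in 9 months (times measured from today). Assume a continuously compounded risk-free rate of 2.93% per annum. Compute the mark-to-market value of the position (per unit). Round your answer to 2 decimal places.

-HK$5.39

PV(remaining coupons) I = 2.83·e^(−0.0293·6/12) + 0.81·e^(−0.0293·9/12) = 3.5812
Current forward F = (S − I)·e^(rT) = (115.59 − 3.5812)·e^(0.0293·11/12) = 112.0088 × 1.027222 = 115.0579
Value (long) = (F − K)·e^(−rT) = (115.0579 − 120.59) × 0.973499 = -5.3855
Value = -HK$5.39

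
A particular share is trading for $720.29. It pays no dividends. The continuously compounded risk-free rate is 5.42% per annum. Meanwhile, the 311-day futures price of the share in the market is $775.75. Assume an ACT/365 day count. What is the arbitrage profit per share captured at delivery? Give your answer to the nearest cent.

$21.42 per share

Fair futures: F* = S·e^(carry·T), with carry = r = 0.0542
F* = 720.29 · e^(0.0542 × 311/365) = 720.29 · e^0.046181 = 720.29 × 1.047264 = $754.3338
Market $775.75 > fair $754.3338: forward overpriced → cash-and-carry (buy spot, short the forward).
At maturity, profit = |F_mkt − F*| = |775.75 − 754.3338| = $21.42 per share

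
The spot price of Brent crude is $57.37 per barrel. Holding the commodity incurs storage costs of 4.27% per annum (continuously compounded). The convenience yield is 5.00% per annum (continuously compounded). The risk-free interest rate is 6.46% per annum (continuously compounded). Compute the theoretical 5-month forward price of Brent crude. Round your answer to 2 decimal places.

Net carry = r + u − y = 0.0646 + 0.0427 − 0.0500 = 0.0573
F = S·e^((r+u−y)T) = 57.37 · e^(0.0573 × 5/12) = 57.37 · e^0.023875
= 57.37 × 1.024162 = $58.76 per barrel

$58.76 per barrel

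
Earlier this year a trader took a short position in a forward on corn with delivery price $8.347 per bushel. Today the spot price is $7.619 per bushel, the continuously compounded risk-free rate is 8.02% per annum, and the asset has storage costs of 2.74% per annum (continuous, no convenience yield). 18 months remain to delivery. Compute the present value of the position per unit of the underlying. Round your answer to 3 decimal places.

Current fair forward for the remaining 18 months: F = S·e^((r + u)·T), (r + u) = 0.0802 + 0.0274 = 0.1076
F = 7.619 · e^(0.1076 × 18/12) = 7.619 × 1.175155 = 8.9535
Value of long forward = (F − K)·e^(−rT) = (8.9535 − 8.347) · e^(−0.0802·18/12)
= 0.6065 × 0.886654 = 0.538
Short position value = −(long value) = -$0.538

-$0.538 per bushel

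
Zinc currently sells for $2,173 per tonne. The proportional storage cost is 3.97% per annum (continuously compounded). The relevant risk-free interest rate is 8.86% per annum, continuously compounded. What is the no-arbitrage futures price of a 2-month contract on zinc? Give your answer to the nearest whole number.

$2,220 per tonne

Net carry = r + u − y = 0.0886 + 0.0397 − 0.0000 = 0.1283
F = S·e^((r+u−y)T) = 2173 · e^(0.1283 × 2/12) = 2173 · e^0.021383
= 2173 × 1.021613 = $2,220 per tonne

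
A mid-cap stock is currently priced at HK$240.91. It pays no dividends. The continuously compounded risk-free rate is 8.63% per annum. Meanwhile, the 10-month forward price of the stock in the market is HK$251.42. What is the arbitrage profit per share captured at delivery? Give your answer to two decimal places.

Fair forward: F* = S·e^(carry·T), with carry = r = 0.0863
F* = 240.91 · e^(0.0863 × 10/12) = 240.91 · e^0.071917 = 240.91 × 1.074566 = HK$258.8737
Market HK$251.42 < fair HK$258.8737: forward underpriced → reverse cash-and-carry (short spot, go long the forward).
At maturity, profit = |F_mkt − F*| = |251.42 − 258.8737| = HK$7.45 per share

HK$7.45 per share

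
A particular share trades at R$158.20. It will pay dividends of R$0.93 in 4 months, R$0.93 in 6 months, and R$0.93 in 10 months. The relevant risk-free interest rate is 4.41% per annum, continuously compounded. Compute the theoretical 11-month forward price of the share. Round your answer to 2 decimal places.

R$161.89

PV(dividends) I = 0.93·e^(−0.0441·4/12) + 0.93·e^(−0.0441·6/12) + 0.93·e^(−0.0441·10/12)
I = 0.9164 + 0.9097 + 0.8964 = 2.7225
F = (S − I)·e^(rT) = (158.20 − 2.7225) · e^(0.0441·11/12)
= 155.4775 · e^0.040425 = 155.4775 × 1.041253 = R$161.89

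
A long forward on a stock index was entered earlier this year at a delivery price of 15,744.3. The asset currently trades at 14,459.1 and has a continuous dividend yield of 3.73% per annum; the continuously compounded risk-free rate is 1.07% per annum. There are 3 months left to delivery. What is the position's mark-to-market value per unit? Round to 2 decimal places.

-1377.34

Current fair forward for the remaining 3 months: F = S·e^((r − q)·T), (r − q) = 0.0107 − 0.0373 = -0.0266
F = 14459.1 · e^(-0.0266 × 3/12) = 14459.1 × 0.99337206 = 14363.2660
Value of long forward = (F − K)·e^(−rT) = (14363.2660 − 15744.3) · e^(−0.0107·3/12)
= -1381.0340 × 0.99732857 = -1377.34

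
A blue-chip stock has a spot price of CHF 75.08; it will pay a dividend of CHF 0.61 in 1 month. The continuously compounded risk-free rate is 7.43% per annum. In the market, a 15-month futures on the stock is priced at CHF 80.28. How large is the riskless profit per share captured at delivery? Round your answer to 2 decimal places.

CHF 1.44 per share

PV(dividends) I = 0.61·e^(−0.0743·1/12) = 0.6062
Fair futures F* = (S − I)·e^(rT) = (75.08 − 0.6062)·e^0.092875 = 74.4738 × 1.097325 = 81.7220
Market CHF 80.28 < fair 81.7220: forward underpriced → reverse cash-and-carry (short the stock, invest proceeds at r, pay the dividends, go long the forward).
Profit at T = |F_mkt − F*| = |80.28 − 81.7220| = CHF 1.44 per share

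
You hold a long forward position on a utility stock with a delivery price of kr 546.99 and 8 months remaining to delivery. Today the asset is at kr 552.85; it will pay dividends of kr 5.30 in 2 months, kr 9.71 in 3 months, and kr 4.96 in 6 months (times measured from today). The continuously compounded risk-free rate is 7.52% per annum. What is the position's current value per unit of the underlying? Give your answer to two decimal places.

PV(remaining dividends) I = 5.30·e^(−0.0752·2/12) + 9.71·e^(−0.0752·3/12) + 4.96·e^(−0.0752·6/12) = 19.5401
Current forward F = (S − I)·e^(rT) = (552.85 − 19.5401)·e^(0.0752·8/12) = 533.3099 × 1.051411 = 560.7279
Value (long) = (F − K)·e^(−rT) = (560.7279 − 546.99) × 0.951103 = 13.0662
Value = kr 13.07

kr 13.07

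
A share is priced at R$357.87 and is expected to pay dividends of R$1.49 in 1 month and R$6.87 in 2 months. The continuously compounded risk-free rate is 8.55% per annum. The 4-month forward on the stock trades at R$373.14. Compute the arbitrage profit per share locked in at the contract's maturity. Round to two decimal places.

R$13.41 per share

PV(dividends) I = 1.49·e^(−0.0855·1/12) + 6.87·e^(−0.0855·2/12) = 8.2522
Fair forward F* = (S − I)·e^(rT) = (357.87 − 8.2522)·e^0.028500 = 349.6178 × 1.028910 = 359.7253
Market R$373.14 > fair 359.7253: forward overpriced → cash-and-carry (borrow at r, buy the stock and collect the dividends, short the forward).
Profit at T = |F_mkt − F*| = |373.14 − 359.7253| = R$13.41 per share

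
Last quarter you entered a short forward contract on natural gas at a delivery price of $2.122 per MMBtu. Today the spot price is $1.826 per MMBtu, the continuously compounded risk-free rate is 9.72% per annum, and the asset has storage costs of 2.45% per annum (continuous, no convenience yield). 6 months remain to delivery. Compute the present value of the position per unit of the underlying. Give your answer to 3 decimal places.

Current fair forward for the remaining 6 months: F = S·e^((r + u)·T), (r + u) = 0.0972 + 0.0245 = 0.1217
F = 1.826 · e^(0.1217 × 6/12) = 1.826 × 1.062739 = 1.9406
Value of long forward = (F − K)·e^(−rT) = (1.9406 − 2.122) · e^(−0.0972·6/12)
= -0.1814 × 0.952562 = -0.173
Short position value = −(long value) = $0.173

$0.173 per MMBtu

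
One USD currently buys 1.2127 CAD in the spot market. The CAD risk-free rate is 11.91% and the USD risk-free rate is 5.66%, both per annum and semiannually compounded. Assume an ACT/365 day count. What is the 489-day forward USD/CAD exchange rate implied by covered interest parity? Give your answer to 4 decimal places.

1.3140

By covered interest parity, F = S · (1+r_CAD/2)^(2T) / (1+r_USD/2)^(2T)
= 1.2127 × 1.167647 / 1.077642 = 1.2127 × 1.083520
F = 1.3140 CAD per USD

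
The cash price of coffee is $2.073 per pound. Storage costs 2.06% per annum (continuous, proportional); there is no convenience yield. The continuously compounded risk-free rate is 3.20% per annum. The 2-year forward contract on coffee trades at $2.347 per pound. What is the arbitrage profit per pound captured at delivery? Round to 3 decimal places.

$0.044 per pound

Fair forward: F* = S·e^(carry·T), with carry = (r + u) = 0.0320 + 0.0206 = 0.0526
F* = 2.073 · e^(0.0526 × 2) = 2.073 · e^0.105200 = 2.073 × 1.110933 = $2.3030
Market $2.347 > fair $2.3030: forward overpriced → cash-and-carry (buy spot, short the forward).
At maturity, profit = |F_mkt − F*| = |2.347 − 2.3030| = $0.044 per pound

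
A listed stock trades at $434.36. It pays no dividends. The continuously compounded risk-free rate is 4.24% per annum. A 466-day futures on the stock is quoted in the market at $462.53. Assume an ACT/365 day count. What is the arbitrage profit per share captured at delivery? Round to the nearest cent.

Fair futures: F* = S·e^(carry·T), with carry = r = 0.0424
F* = 434.36 · e^(0.0424 × 466/365) = 434.36 · e^0.054133 = 434.36 × 1.055625 = $458.5213
Market $462.53 > fair $458.5213: forward overpriced → cash-and-carry (buy spot, short the forward).
At maturity, profit = |F_mkt − F*| = |462.53 − 458.5213| = $4.01 per share

$4.01 per share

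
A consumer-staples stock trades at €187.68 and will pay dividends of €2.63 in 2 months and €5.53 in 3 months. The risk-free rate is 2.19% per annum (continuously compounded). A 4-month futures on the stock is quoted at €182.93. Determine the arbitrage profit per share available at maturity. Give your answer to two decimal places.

€2.05 per share

PV(dividends) I = 2.63·e^(−0.0219·2/12) + 5.53·e^(−0.0219·3/12) = 8.1202
Fair futures F* = (S − I)·e^(rT) = (187.68 − 8.1202)·e^0.007300 = 179.5598 × 1.007327 = 180.8754
Market €182.93 > fair 180.8754: forward overpriced → cash-and-carry (borrow at r, buy the stock and collect the dividends, short the forward).
Profit at T = |F_mkt − F*| = |182.93 − 180.8754| = €2.05 per share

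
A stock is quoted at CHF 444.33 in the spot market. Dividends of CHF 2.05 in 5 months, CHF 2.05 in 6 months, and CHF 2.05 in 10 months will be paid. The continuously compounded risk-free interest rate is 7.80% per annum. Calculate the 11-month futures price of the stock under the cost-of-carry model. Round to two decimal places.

PV(dividends) I = 2.05·e^(−0.0780·5/12) + 2.05·e^(−0.0780·6/12) + 2.05·e^(−0.0780·10/12)
I = 1.9844 + 1.9716 + 1.9210 = 5.8770
F = (S − I)·e^(rT) = (444.33 − 5.8770) · e^(0.0780·11/12)
= 438.4530 · e^0.071500 = 438.4530 × 1.074118 = CHF 470.95

CHF 470.95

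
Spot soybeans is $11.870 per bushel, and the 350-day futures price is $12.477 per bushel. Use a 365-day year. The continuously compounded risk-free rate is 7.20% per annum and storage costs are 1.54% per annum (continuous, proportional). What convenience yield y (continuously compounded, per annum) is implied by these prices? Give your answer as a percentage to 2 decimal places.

3.54%

F = S·e^((r+u−y)T) ⇒ (r+u−y) = ln(F/S)/T
ln(12.477/11.870) = 0.049873; /T ⇒ 0.052010
y = r + u − ln(F/S)/T = 0.0720 + 0.0154 − 0.052010 = 0.035390
y = 3.54%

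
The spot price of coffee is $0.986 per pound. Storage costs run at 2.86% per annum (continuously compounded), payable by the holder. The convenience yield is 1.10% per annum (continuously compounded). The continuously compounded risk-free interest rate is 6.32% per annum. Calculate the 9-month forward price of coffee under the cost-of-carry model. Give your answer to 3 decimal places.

$1.048 per pound

Net carry = r + u − y = 0.0632 + 0.0286 − 0.0110 = 0.0808
F = S·e^((r+u−y)T) = 0.986 · e^(0.0808 × 9/12) = 0.986 · e^0.060600
= 0.986 × 1.062474 = $1.048 per pound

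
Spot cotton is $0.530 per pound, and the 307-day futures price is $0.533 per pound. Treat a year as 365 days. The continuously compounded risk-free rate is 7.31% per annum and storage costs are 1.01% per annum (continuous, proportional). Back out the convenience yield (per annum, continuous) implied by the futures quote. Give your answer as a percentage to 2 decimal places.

F = S·e^((r+u−y)T) ⇒ (r+u−y) = ln(F/S)/T
ln(0.533/0.530) = 0.005644; /T ⇒ 0.006710
y = r + u − ln(F/S)/T = 0.0731 + 0.0101 − 0.006710 = 0.076490
y = 7.65%

7.65%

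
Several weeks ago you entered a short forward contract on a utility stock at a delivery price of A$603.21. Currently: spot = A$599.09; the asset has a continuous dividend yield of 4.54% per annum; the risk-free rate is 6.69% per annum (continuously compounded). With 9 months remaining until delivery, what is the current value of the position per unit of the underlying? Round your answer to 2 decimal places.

Current fair forward for the remaining 9 months: F = S·e^((r − q)·T), (r − q) = 0.0669 − 0.0454 = 0.0215
F = 599.09 · e^(0.0215 × 9/12) = 599.09 × 1.016256 = 608.8288
Value of long forward = (F − K)·e^(−rT) = (608.8288 − 603.21) · e^(−0.0669·9/12)
= 5.6188 × 0.951063 = 5.34
Short position value = −(long value) = -A$5.34

-A$5.34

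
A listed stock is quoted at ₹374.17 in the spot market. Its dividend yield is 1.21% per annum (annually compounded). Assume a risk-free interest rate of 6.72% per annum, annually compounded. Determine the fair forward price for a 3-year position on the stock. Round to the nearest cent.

F = S · (1+r)^T / (1+q)^T
= 374.17 × 1.215451 / 1.036741 = 374.17 × 1.172377
F = ₹438.67

₹438.67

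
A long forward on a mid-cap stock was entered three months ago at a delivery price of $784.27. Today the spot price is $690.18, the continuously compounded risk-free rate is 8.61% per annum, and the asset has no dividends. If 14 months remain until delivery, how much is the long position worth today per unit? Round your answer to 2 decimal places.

Current fair forward for the remaining 14 months: F = S·e^(r·T), r = 0.0861
F = 690.18 · e^(0.0861 × 14/12) = 690.18 × 1.105668 = 763.1099
Value of long forward = (F − K)·e^(−rT) = (763.1099 − 784.27) · e^(−0.0861·14/12)
= -21.1601 × 0.904430 = -19.14

-$19.14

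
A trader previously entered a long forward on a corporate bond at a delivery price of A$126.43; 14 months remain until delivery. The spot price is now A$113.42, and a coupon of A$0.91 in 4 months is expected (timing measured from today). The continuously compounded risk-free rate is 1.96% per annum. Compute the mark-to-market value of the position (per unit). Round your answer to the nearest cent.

PV(remaining coupons) I = 0.91·e^(−0.0196·4/12) = 0.9041
Current forward F = (S − I)·e^(rT) = (113.42 − 0.9041)·e^(0.0196·14/12) = 112.5159 × 1.023130 = 115.1184
Value (long) = (F − K)·e^(−rT) = (115.1184 − 126.43) × 0.977393 = -11.0559
Value = -A$11.06

-A$11.06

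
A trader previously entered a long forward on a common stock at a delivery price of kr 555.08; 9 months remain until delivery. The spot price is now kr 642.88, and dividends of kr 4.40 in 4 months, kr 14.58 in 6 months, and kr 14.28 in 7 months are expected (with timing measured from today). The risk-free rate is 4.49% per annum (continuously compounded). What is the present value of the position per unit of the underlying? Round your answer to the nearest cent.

kr 73.68

PV(remaining dividends) I = 4.40·e^(−0.0449·4/12) + 14.58·e^(−0.0449·6/12) + 14.28·e^(−0.0449·7/12) = 32.5018
Current forward F = (S − I)·e^(rT) = (642.88 − 32.5018)·e^(0.0449·9/12) = 610.3782 × 1.034248 = 631.2824
Value (long) = (F − K)·e^(−rT) = (631.2824 − 555.08) × 0.966886 = 73.6790
Value = kr 73.68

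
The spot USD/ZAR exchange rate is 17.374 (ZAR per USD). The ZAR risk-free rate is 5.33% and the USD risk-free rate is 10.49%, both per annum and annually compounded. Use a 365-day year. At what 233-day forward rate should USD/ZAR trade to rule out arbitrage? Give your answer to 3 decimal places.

By covered interest parity, F = S · (1+r_ZAR)^T / (1+r_USD)^T
= 17.374 × 1.033704 / 1.065750 = 17.374 × 0.969931
F = 16.852 ZAR per USD

16.852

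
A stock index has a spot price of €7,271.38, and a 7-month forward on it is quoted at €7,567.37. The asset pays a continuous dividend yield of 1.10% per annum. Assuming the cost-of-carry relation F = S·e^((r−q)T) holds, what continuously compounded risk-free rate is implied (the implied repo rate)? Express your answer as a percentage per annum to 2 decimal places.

From F = S·e^((r−q)T): (r − q) = ln(F/S)/T
ln(7567.37/7271.38) = ln(1.040706) = 0.039899
(r − q) = 0.039899 / (7/12) = 0.068398
r = ln(F/S)/T + q = 0.068398 + 0.0110 = 0.079398
r = 7.94%

7.94%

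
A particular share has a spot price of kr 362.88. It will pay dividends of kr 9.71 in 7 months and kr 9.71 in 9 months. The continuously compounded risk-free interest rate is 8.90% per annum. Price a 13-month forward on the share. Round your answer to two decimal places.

PV(dividends) I = 9.71·e^(−0.0890·7/12) + 9.71·e^(−0.0890·9/12)
I = 9.2188 + 9.0830 = 18.3018
F = (S − I)·e^(rT) = (362.88 − 18.3018) · e^(0.0890·13/12)
= 344.5782 · e^0.096417 = 344.5782 × 1.101218 = kr 379.46

kr 379.46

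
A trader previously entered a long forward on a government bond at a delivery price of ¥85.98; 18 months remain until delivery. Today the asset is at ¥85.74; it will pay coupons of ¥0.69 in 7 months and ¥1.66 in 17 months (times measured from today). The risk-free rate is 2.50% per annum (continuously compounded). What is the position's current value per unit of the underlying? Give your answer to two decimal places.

PV(remaining coupons) I = 0.69·e^(−0.0250·7/12) + 1.66·e^(−0.0250·17/12) = 2.2822
Current forward F = (S − I)·e^(rT) = (85.74 − 2.2822)·e^(0.0250·18/12) = 83.4578 × 1.038212 = 86.6469
Value (long) = (F − K)·e^(−rT) = (86.6469 − 85.98) × 0.963194 = 0.6424
Value = ¥0.64

¥0.64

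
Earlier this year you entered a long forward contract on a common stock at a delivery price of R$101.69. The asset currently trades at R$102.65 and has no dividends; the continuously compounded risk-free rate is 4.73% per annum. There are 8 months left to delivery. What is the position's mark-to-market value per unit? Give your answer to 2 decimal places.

R$4.12

Current fair forward for the remaining 8 months: F = S·e^(r·T), r = 0.0473
F = 102.65 · e^(0.0473 × 8/12) = 102.65 × 1.032036 = 105.9385
Value of long forward = (F − K)·e^(−rT) = (105.9385 − 101.69) · e^(−0.0473·8/12)
= 4.2485 × 0.968959 = 4.12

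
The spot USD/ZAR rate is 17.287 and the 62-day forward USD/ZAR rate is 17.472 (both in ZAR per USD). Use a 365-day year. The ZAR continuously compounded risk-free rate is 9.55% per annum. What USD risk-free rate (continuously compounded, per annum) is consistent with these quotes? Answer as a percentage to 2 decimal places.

3.28%

F = S·e^((r_ZAR − r_USD)T) ⇒ r_USD = r_ZAR − ln(F/S)/T
ln(17.472/17.287) = 0.010645; /(62/365) = 0.062668
r_USD = 0.0955 − 0.062668 = 0.032832
r_USD = 3.28%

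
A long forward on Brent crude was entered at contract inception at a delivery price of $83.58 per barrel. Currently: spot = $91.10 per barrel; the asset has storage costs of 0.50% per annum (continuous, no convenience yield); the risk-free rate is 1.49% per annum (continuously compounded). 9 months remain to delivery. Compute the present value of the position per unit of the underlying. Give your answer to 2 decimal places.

Current fair forward for the remaining 9 months: F = S·e^((r + u)·T), (r + u) = 0.0149 + 0.0050 = 0.0199
F = 91.10 · e^(0.0199 × 9/12) = 91.10 × 1.015037 = 92.4699
Value of long forward = (F − K)·e^(−rT) = (92.4699 − 83.58) · e^(−0.0149·9/12)
= 8.8899 × 0.988887 = 8.79

$8.79 per barrel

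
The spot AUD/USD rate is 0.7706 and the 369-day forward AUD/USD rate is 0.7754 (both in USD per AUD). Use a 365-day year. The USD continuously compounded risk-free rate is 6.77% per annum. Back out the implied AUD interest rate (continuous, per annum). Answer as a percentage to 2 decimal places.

F = S·e^((r_USD − r_AUD)T) ⇒ r_AUD = r_USD − ln(F/S)/T
ln(0.7754/0.7706) = 0.006210; /(369/365) = 0.006143
r_AUD = 0.0677 − 0.006143 = 0.061557
r_AUD = 6.16%

6.16%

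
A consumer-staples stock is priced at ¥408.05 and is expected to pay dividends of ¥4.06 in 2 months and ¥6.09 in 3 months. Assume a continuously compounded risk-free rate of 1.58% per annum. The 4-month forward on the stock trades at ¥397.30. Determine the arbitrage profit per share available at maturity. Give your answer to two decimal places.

PV(dividends) I = 4.06·e^(−0.0158·2/12) + 6.09·e^(−0.0158·3/12) = 10.1153
Fair forward F* = (S − I)·e^(rT) = (408.05 − 10.1153)·e^0.005267 = 397.9347 × 1.005281 = 400.0362
Market ¥397.30 < fair 400.0362: forward underpriced → reverse cash-and-carry (short the stock, invest proceeds at r, pay the dividends, go long the forward).
Profit at T = |F_mkt − F*| = |397.30 − 400.0362| = ¥2.74 per share

¥2.74 per share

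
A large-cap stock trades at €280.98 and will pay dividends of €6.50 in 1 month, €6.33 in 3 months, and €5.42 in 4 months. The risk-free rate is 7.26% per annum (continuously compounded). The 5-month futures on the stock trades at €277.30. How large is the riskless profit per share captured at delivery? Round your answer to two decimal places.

PV(dividends) I = 6.50·e^(−0.0726·1/12) + 6.33·e^(−0.0726·3/12) + 5.42·e^(−0.0726·4/12) = 17.9674
Fair futures F* = (S − I)·e^(rT) = (280.98 − 17.9674)·e^0.030250 = 263.0126 × 1.030712 = 271.0902
Market €277.30 > fair 271.0902: forward overpriced → cash-and-carry (borrow at r, buy the stock and collect the dividends, short the forward).
Profit at T = |F_mkt − F*| = |277.30 − 271.0902| = €6.21 per share

€6.21 per share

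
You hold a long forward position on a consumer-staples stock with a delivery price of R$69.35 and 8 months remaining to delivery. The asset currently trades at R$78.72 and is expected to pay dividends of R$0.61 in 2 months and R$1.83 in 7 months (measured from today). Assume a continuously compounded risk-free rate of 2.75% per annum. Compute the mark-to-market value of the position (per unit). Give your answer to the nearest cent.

PV(remaining dividends) I = 0.61·e^(−0.0275·2/12) + 1.83·e^(−0.0275·7/12) = 2.4081
Current forward F = (S − I)·e^(rT) = (78.72 − 2.4081)·e^(0.0275·8/12) = 76.3119 × 1.018502 = 77.7238
Value (long) = (F − K)·e^(−rT) = (77.7238 − 69.35) × 0.981834 = 8.2217
Value = R$8.22

R$8.22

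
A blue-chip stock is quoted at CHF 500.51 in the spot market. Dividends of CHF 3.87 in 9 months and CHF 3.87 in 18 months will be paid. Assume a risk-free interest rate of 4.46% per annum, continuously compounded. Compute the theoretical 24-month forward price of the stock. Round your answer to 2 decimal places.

CHF 539.16

PV(dividends) I = 3.87·e^(−0.0446·9/12) + 3.87·e^(−0.0446·18/12)
I = 3.7427 + 3.6196 = 7.3623
F = (S − I)·e^(rT) = (500.51 − 7.3623) · e^(0.0446·24/12)
= 493.1477 · e^0.089200 = 493.1477 × 1.093299 = CHF 539.16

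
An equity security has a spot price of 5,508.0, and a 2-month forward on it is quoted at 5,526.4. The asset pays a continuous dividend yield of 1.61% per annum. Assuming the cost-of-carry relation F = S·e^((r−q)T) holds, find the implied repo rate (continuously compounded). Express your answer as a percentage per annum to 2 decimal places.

3.61%

From F = S·e^((r−q)T): (r − q) = ln(F/S)/T
ln(5526.4/5508.0) = ln(1.003341) = 0.003335
(r − q) = 0.003335 / (2/12) = 0.020010
r = ln(F/S)/T + q = 0.020010 + 0.0161 = 0.036110
r = 3.61%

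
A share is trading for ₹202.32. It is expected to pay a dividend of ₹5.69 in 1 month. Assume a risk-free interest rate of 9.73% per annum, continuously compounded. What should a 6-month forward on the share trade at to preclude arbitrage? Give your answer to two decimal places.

PV(dividends) I = 5.69·e^(−0.0973·1/12)
I = 5.6441
F = (S − I)·e^(rT) = (202.32 − 5.6441) · e^(0.0973·6/12)
= 196.6759 · e^0.048650 = 196.6759 × 1.049853 = ₹206.48

₹206.48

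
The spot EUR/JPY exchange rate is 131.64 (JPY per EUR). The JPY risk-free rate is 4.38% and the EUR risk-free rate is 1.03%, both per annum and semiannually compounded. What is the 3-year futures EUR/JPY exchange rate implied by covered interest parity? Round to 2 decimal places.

145.36

By covered interest parity, F = S · (1+r_JPY/2)^(2T) / (1+r_EUR/2)^(2T)
= 131.64 × 1.138808 / 1.031301 = 131.64 × 1.104244
F = 145.36 JPY per EUR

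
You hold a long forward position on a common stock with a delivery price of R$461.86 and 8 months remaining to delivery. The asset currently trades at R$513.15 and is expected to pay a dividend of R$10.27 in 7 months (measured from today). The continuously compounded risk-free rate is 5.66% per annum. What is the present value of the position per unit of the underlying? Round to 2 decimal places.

PV(remaining dividends) I = 10.27·e^(−0.0566·7/12) = 9.9365
Current forward F = (S − I)·e^(rT) = (513.15 − 9.9365)·e^(0.0566·8/12) = 503.2135 × 1.038454 = 522.5641
Value (long) = (F − K)·e^(−rT) = (522.5641 − 461.86) × 0.962970 = 58.4562
Value = R$58.46

R$58.46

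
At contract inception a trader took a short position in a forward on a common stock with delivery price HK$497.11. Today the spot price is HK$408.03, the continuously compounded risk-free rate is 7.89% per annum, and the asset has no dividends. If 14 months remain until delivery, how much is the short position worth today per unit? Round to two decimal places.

Current fair forward for the remaining 14 months: F = S·e^(r·T), r = 0.0789
F = 408.03 · e^(0.0789 × 14/12) = 408.03 × 1.096420 = 447.3723
Value of long forward = (F − K)·e^(−rT) = (447.3723 − 497.11) · e^(−0.0789·14/12)
= -49.7377 × 0.912060 = -45.36
Short position value = −(long value) = HK$45.36

HK$45.36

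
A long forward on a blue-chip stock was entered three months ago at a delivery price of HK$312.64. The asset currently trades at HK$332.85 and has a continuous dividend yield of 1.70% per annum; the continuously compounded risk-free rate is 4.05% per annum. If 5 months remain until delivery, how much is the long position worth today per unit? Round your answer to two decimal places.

Current fair forward for the remaining 5 months: F = S·e^((r − q)·T), (r − q) = 0.0405 − 0.0170 = 0.0235
F = 332.85 · e^(0.0235 × 5/12) = 332.85 × 1.009840 = 336.1252
Value of long forward = (F − K)·e^(−rT) = (336.1252 − 312.64) · e^(−0.0405·5/12)
= 23.4852 × 0.983267 = 23.09

HK$23.09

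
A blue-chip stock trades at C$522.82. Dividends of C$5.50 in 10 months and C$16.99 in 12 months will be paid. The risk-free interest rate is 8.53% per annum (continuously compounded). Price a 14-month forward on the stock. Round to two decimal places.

C$554.63

PV(dividends) I = 5.50·e^(−0.0853·10/12) + 16.99·e^(−0.0853·12/12)
I = 5.1226 + 15.6008 = 20.7234
F = (S − I)·e^(rT) = (522.82 − 20.7234) · e^(0.0853·14/12)
= 502.0966 · e^0.099517 = 502.0966 × 1.104637 = C$554.63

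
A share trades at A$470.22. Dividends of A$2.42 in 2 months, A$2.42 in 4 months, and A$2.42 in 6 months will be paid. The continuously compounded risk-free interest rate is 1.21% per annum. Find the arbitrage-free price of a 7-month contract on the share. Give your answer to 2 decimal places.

A$466.27

PV(dividends) I = 2.42·e^(−0.0121·2/12) + 2.42·e^(−0.0121·4/12) + 2.42·e^(−0.0121·6/12)
I = 2.4151 + 2.4103 + 2.4054 = 7.2308
F = (S − I)·e^(rT) = (470.22 − 7.2308) · e^(0.0121·7/12)
= 462.9892 · e^0.007058 = 462.9892 × 1.007083 = A$466.27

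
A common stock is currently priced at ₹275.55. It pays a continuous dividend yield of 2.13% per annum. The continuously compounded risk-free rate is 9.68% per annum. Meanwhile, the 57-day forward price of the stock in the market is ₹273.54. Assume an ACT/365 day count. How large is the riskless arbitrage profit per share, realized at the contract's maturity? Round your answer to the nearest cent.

₹5.28 per share

Fair forward: F* = S·e^(carry·T), with carry = (r − q) = 0.0968 − 0.0213 = 0.0755
F* = 275.55 · e^(0.0755 × 57/365) = 275.55 · e^0.011790 = 275.55 × 1.011860 = ₹278.8180
Market ₹273.54 < fair ₹278.8180: forward underpriced → reverse cash-and-carry (short spot, go long the forward).
At maturity, profit = |F_mkt − F*| = |273.54 − 278.8180| = ₹5.28 per share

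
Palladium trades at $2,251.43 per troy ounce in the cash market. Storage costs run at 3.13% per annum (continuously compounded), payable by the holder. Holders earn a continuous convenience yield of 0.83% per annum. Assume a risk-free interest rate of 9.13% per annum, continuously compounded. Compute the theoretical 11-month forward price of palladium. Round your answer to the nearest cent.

$2,500.12 per troy ounce

Net carry = r + u − y = 0.0913 + 0.0313 − 0.0083 = 0.1143
F = S·e^((r+u−y)T) = 2251.43 · e^(0.1143 × 11/12) = 2251.43 · e^0.10477500
= 2251.43 × 1.11046073 = $2,500.12 per troy ounce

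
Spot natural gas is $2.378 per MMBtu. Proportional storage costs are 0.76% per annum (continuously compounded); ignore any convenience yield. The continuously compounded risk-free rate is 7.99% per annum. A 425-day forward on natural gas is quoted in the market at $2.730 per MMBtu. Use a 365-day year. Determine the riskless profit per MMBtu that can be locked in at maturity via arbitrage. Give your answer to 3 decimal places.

$0.097 per MMBtu

Fair forward: F* = S·e^(carry·T), with carry = (r + u) = 0.0799 + 0.0076 = 0.0875
F* = 2.378 · e^(0.0875 × 425/365) = 2.378 · e^0.101884 = 2.378 × 1.107255 = $2.6331
Market $2.730 > fair $2.6331: forward overpriced → cash-and-carry (buy spot, short the forward).
At maturity, profit = |F_mkt − F*| = |2.730 − 2.6331| = $0.097 per MMBtu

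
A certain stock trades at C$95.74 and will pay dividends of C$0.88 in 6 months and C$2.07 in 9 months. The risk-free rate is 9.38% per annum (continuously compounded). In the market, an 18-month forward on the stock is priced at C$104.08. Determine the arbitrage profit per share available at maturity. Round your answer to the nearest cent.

PV(dividends) I = 0.88·e^(−0.0938·6/12) + 2.07·e^(−0.0938·9/12) = 2.7691
Fair forward F* = (S − I)·e^(rT) = (95.74 − 2.7691)·e^0.140700 = 92.9709 × 1.151079 = 107.0169
Market C$104.08 < fair 107.0169: forward underpriced → reverse cash-and-carry (short the stock, invest proceeds at r, pay the dividends, go long the forward).
Profit at T = |F_mkt − F*| = |104.08 − 107.0169| = C$2.94 per share

C$2.94 per share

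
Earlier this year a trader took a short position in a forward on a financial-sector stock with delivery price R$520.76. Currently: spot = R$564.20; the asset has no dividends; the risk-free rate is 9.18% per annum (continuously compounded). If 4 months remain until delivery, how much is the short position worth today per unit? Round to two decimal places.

-R$59.13

Current fair forward for the remaining 4 months: F = S·e^(r·T), r = 0.0918
F = 564.20 · e^(0.0918 × 4/12) = 564.20 × 1.031073 = 581.7314
Value of long forward = (F − K)·e^(−rT) = (581.7314 − 520.76) · e^(−0.0918·4/12)
= 60.9714 × 0.969863 = 59.13
Short position value = −(long value) = -R$59.13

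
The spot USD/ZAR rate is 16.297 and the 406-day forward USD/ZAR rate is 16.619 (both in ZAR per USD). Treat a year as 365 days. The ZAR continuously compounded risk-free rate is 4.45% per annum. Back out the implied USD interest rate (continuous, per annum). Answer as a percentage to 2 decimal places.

2.69%

F = S·e^((r_ZAR − r_USD)T) ⇒ r_USD = r_ZAR − ln(F/S)/T
ln(16.619/16.297) = 0.019566; /(406/365) = 0.017590
r_USD = 0.0445 − 0.017590 = 0.026910
r_USD = 2.69%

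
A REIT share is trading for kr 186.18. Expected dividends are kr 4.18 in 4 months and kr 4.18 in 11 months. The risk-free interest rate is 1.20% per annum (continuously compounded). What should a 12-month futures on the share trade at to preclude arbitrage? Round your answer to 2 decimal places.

PV(dividends) I = 4.18·e^(−0.0120·4/12) + 4.18·e^(−0.0120·11/12)
I = 4.1633 + 4.1343 = 8.2976
F = (S − I)·e^(rT) = (186.18 − 8.2976) · e^(0.0120·12/12)
= 177.8824 · e^0.012000 = 177.8824 × 1.012072 = kr 180.03

kr 180.03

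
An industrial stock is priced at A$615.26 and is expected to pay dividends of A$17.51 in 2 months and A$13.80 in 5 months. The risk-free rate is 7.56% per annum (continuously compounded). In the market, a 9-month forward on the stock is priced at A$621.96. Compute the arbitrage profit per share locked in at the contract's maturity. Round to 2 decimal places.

PV(dividends) I = 17.51·e^(−0.0756·2/12) + 13.80·e^(−0.0756·5/12) = 30.6628
Fair forward F* = (S − I)·e^(rT) = (615.26 − 30.6628)·e^0.056700 = 584.5972 × 1.058338 = 618.7014
Market A$621.96 > fair 618.7014: forward overpriced → cash-and-carry (borrow at r, buy the stock and collect the dividends, short the forward).
Profit at T = |F_mkt − F*| = |621.96 − 618.7014| = A$3.26 per share

A$3.26 per share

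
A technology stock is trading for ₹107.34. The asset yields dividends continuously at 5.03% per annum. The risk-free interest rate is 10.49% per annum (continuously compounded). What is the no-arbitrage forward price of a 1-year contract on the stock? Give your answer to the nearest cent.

₹113.36

F = S·e^((r − q)T) = 107.34 · e^((0.1049 − 0.0503) × 1)
= 107.34 · e^0.054600 = 107.34 × 1.056118
F = ₹113.36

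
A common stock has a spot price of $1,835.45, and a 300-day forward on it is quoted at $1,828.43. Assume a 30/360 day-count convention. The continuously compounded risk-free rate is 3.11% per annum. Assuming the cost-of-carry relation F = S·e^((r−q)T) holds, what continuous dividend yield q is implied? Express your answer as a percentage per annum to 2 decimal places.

From F = S·e^((r−q)T): (r − q) = ln(F/S)/T
ln(1828.43/1835.45) = ln(0.996175) = -0.003832
(r − q) = -0.003832 / (300/360) = -0.004598
q = r − ln(F/S)/T = 0.0311 + 0.004598 = 0.035698
q = 3.57%

3.57%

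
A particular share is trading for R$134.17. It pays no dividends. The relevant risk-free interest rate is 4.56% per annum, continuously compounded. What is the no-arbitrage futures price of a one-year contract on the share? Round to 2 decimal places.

R$140.43

F = S·e^(rT) = 134.17 · e^(0.0456 × 12/12)
= 134.17 · e^0.045600 = 134.17 × 1.046656
F = R$140.43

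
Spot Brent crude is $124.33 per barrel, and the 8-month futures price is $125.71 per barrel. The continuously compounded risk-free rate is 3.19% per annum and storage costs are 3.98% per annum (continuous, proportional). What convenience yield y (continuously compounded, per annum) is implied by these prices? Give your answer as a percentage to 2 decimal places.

5.51%

F = S·e^((r+u−y)T) ⇒ (r+u−y) = ln(F/S)/T
ln(125.71/124.33) = 0.011038; /T ⇒ 0.016557
y = r + u − ln(F/S)/T = 0.0319 + 0.0398 − 0.016557 = 0.055143
y = 5.51%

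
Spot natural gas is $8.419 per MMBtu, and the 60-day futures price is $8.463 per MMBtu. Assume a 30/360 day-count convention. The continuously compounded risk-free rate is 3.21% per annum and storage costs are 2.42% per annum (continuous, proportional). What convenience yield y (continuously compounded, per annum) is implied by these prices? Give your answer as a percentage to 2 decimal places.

2.50%

F = S·e^((r+u−y)T) ⇒ (r+u−y) = ln(F/S)/T
ln(8.463/8.419) = 0.005213; /T ⇒ 0.031278
y = r + u − ln(F/S)/T = 0.0321 + 0.0242 − 0.031278 = 0.025022
y = 2.50%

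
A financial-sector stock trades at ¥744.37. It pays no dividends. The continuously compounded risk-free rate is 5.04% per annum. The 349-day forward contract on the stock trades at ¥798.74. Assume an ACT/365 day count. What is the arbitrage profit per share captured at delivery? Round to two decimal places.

¥17.62 per share

Fair forward: F* = S·e^(carry·T), with carry = r = 0.0504
F* = 744.37 · e^(0.0504 × 349/365) = 744.37 · e^0.048191 = 744.37 × 1.049371 = ¥781.1203
Market ¥798.74 > fair ¥781.1203: forward overpriced → cash-and-carry (buy spot, short the forward).
At maturity, profit = |F_mkt − F*| = |798.74 − 781.1203| = ¥17.62 per share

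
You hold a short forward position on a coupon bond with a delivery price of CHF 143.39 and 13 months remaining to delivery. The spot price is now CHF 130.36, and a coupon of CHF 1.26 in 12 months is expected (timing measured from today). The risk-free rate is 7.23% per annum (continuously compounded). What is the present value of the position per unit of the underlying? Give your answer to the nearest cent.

PV(remaining coupons) I = 1.26·e^(−0.0723·12/12) = 1.1721
Current forward F = (S − I)·e^(rT) = (130.36 − 1.1721)·e^(0.0723·13/12) = 129.1879 × 1.081474 = 139.7134
Value (long) = (F − K)·e^(−rT) = (139.7134 − 143.39) × 0.924664 = -3.3996
Short position value = −(long value) = CHF 3.40

CHF 3.40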